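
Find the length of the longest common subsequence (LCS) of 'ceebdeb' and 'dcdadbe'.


DP table for LCS of 'ceebdeb' and 'dcdadbe':
       d  c  d  a  d  b  e
    0  0  0  0  0  0  0  0
  c 0  0  1  1  1  1  1  1
  e 0  0  1  1  1  1  1  2
  e 0  0  1  1  1  1  1  2
  b 0  0  1  1  1  1  2  2
  d 0  1  1  2  2  2  2  2
  e 0  1  1  2  2  2  2  3
  b 0  1  1  2  2  2  3  3
LCS: 'cbe'
LCS length = 3

3


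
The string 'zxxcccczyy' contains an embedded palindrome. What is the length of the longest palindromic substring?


Scanning 'zxxcccczyy' for palindromic substrings.
Substring at positions 3-6: 'cccc'.
Check: reverse('cccc') = 'cccc' -> palindrome confirmed.
Neighbouring characters ('x' / 'z') break symmetry, so it cannot extend further.
No longer palindromic substring exists; longest length = 4

4


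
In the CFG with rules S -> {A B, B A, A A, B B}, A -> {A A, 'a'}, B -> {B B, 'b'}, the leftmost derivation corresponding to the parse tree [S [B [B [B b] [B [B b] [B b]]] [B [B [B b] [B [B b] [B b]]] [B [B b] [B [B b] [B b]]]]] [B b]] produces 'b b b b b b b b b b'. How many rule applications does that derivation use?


Every bracketed nonterminal node [X ...] in the tree is produced by exactly one rule application.
Reading the tree off as a leftmost derivation:
  Step 1: S  =>  B B   (applied S -> B B)
  Step 2: B B  =>  B B B   (applied B -> B B)
  Step 3: B B B  =>  B B B B   (applied B -> B B)
  Step 4: B B B B  =>  b B B B   (applied B -> b)
  Step 5: b B B B  =>  b B B B B   (applied B -> B B)
  Step 6: b B B B B  =>  b b B B B   (applied B -> b)
  Step 7: b b B B B  =>  b b b B B   (applied B -> b)
  Step 8: b b b B B  =>  b b b B B B   (applied B -> B B)
  Step 9: b b b B B B  =>  b b b B B B B   (applied B -> B B)
  Step 10: b b b B B B B  =>  b b b b B B B   (applied B -> b)
  Step 11: b b b b B B B  =>  b b b b B B B B   (applied B -> B B)
  Step 12: b b b b B B B B  =>  b b b b b B B B   (applied B -> b)
  Step 13: b b b b b B B B  =>  b b b b b b B B   (applied B -> b)
  Step 14: b b b b b b B B  =>  b b b b b b B B B   (applied B -> B B)
  Step 15: b b b b b b B B B  =>  b b b b b b b B B   (applied B -> b)
  Step 16: b b b b b b b B B  =>  b b b b b b b B B B   (applied B -> B B)
  Step 17: b b b b b b b B B B  =>  b b b b b b b b B B   (applied B -> b)
  Step 18: b b b b b b b b B B  =>  b b b b b b b b b B   (applied B -> b)
  Step 19: b b b b b b b b b B  =>  b b b b b b b b b b   (applied B -> b)
Final yield: b b b b b b b b b b
Total rewrite steps: 19

19


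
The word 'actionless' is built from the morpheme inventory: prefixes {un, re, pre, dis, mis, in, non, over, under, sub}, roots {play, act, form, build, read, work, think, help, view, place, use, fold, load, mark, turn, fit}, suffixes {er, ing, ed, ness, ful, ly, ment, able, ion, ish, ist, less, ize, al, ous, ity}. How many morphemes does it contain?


Segmenting 'actionless' against the inventory:
  'act' -> root (morpheme 1)
  'ion' -> suffix (morpheme 2)
  'less' -> suffix (morpheme 3)
Total morphemes: 3

3


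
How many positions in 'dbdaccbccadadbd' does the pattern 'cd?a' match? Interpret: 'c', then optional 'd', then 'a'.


Pattern: cd?a means 'c', then optional 'd', then 'a'.
Scanning 'dbdaccbccadadbd' position-by-position:
  Pos 0: window 'dbd' -> no
  Pos 1: window 'bda' -> no
  Pos 2: window 'dac' -> no
  Pos 3: window 'acc' -> no
  Pos 4: window 'ccb' -> no
  Pos 5: window 'cbc' -> no
  Pos 6: window 'bcc' -> no
  Pos 7: window 'cca' -> no
  Pos 8: window 'cad' -> MATCH
  Pos 9: window 'ada' -> no
  Pos 10: window 'dad' -> no
  Pos 11: window 'adb' -> no
  Pos 12: window 'dbd' -> no
  Pos 13: window 'bd' -> no
  Pos 14: window 'd' -> no
Total matches: 1

1


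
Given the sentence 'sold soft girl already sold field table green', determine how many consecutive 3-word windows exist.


Word trigrams from [8] words:
  Trigram 1: (sold soft girl)
  Trigram 2: (soft girl already)
  Trigram 3: (girl already sold)
  Trigram 4: (already sold field)
  Trigram 5: (sold field table)
  Trigram 6: (field table green)
Total word trigrams: 8 - 2 = 6

6


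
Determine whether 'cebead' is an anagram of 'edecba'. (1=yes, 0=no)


Sort characters of 'cebead': 'abcdee'
Sort characters of 'edecba': 'abcdee'
Sorted forms match -> they ARE anagrams
Result: 1

1


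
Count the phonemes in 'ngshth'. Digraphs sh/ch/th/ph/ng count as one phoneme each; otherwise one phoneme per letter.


Parsing 'ngshth' greedily, digraphs first:
  'ng' -> digraph (1 consonant phoneme) (phonemes so far: 1)
  'sh' -> digraph (1 consonant phoneme) (phonemes so far: 2)
  'th' -> digraph (1 consonant phoneme) (phonemes so far: 3)
Total phonemes: 3

3


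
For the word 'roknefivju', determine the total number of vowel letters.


Scanning each character of 'roknefivju':
  Position 1: 'r' -> consonant (running count: 0)
  Position 2: 'o' -> vowel (running count: 1)
  Position 3: 'k' -> consonant (running count: 1)
  Position 4: 'n' -> consonant (running count: 1)
  Position 5: 'e' -> vowel (running count: 2)
  Position 6: 'f' -> consonant (running count: 2)
  Position 7: 'i' -> vowel (running count: 3)
  Position 8: 'v' -> consonant (running count: 3)
  Position 9: 'j' -> consonant (running count: 3)
  Position 10: 'u' -> vowel (running count: 4)
Total vowels: 4

4


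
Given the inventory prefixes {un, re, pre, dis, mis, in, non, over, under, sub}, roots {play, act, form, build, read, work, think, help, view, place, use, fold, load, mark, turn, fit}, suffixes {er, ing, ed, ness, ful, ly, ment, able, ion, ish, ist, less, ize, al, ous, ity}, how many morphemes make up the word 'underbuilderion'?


Segmenting 'underbuilderion' against the inventory:
  'under' -> prefix (morpheme 1)
  'build' -> root (morpheme 2)
  'er' -> suffix (morpheme 3)
  'ion' -> suffix (morpheme 4)
Total morphemes: 4

4


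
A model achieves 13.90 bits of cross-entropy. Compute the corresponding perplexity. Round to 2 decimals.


Perplexity formula: PP = 2^H
H = 13.90
PP = 2^13.90
Decompose: 2^13.90 = 2^13 * 2^0.90
2^13 = 8192, 2^0.90 ~ 1.8660660
PP ~ 8192 * 1.8660660 = 15286.8126720
Rounded to 2 decimals: 15286.81

15286.81


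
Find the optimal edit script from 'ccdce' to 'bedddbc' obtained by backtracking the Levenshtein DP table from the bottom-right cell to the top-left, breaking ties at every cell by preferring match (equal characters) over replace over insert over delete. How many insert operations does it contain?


Edit distance = 6. Backtracking from cell (5, 7) with preference match > replace > insert > delete,
then listing the resulting alignment 'ccdce' -> 'bedddbc' left to right:
  Step 1: insert 'b' [insertion #1]
  Step 2: insert 'e' [insertion #2]
  Step 3: replace c->d
  Step 4: replace c->d
  Step 5: keep 'd'
  Step 6: replace c->b
  Step 7: replace e->c
Total insertions: 2

2


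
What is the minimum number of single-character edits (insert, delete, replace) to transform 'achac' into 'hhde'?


Building DP table for s1='achac' (len 5) and s2='hhde' (len 4):
       h  h  d  e
    0  1  2  3  4
  a 1  1  2  3  4
  c 2  2  2  3  4
  h 3  2  2  3  4
  a 4  3  3  3  4
  c 5  4  4  4  4
Edit distance = dp[5][4] = 4

4


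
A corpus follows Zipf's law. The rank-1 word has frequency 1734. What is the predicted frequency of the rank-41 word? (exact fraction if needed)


Zipf's law: freq(rank) = f1 / rank
f1 = 1734, rank = 41
freq = 1734 / 41
GCD(1734, 41) = 1
Simplified: 1734/41

1734/41


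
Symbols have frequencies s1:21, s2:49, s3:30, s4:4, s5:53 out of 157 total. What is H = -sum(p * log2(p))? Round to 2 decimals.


Computing entropy H = -sum(p_i * log2(p_i)):
  s1: p = 21/157 = 0.1338, -p*log2(p) = 0.3882
  s2: p = 49/157 = 0.3121, -p*log2(p) = 0.5243
  s3: p = 30/157 = 0.1911, -p*log2(p) = 0.4563
  s4: p = 4/157 = 0.0255, -p*log2(p) = 0.1349
  s5: p = 53/157 = 0.3376, -p*log2(p) = 0.5289
H = sum of terms = 2.0326
Rounded to 2 decimals: 2.03

2.03


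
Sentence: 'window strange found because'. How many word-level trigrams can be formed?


Word trigrams from [4] words:
  Trigram 1: (window strange found)
  Trigram 2: (strange found because)
Total word trigrams: 4 - 2 = 2

2


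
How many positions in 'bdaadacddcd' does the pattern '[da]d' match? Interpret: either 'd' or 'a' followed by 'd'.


Pattern: [da]d means either 'd' or 'a' followed by 'd'.
Scanning 'bdaadacddcd' position-by-position:
  Pos 0: window 'bd' -> no
  Pos 1: window 'da' -> no
  Pos 2: window 'aa' -> no
  Pos 3: window 'ad' -> MATCH
  Pos 4: window 'da' -> no
  Pos 5: window 'ac' -> no
  Pos 6: window 'cd' -> no
  Pos 7: window 'dd' -> MATCH
  Pos 8: window 'dc' -> no
  Pos 9: window 'cd' -> no
  Pos 10: window 'd' -> no
Total matches: 2

2


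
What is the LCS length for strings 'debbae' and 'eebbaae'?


DP table for LCS of 'debbae' and 'eebbaae':
       e  e  b  b  a  a  e
    0  0  0  0  0  0  0  0
  d 0  0  0  0  0  0  0  0
  e 0  1  1  1  1  1  1  1
  b 0  1  1  2  2  2  2  2
  b 0  1  1  2  3  3  3  3
  a 0  1  1  2  3  4  4  4
  e 0  1  2  2  3  4  4  5
LCS: 'ebbae'
LCS length = 5

5


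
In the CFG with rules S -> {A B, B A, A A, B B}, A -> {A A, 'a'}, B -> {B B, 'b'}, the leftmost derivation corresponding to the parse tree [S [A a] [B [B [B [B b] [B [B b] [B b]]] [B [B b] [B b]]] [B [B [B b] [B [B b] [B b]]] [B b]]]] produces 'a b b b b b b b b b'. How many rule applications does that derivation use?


Every bracketed nonterminal node [X ...] in the tree is produced by exactly one rule application.
Reading the tree off as a leftmost derivation:
  Step 1: S  =>  A B   (applied S -> A B)
  Step 2: A B  =>  a B   (applied A -> a)
  Step 3: a B  =>  a B B   (applied B -> B B)
  Step 4: a B B  =>  a B B B   (applied B -> B B)
  Step 5: a B B B  =>  a B B B B   (applied B -> B B)
  Step 6: a B B B B  =>  a b B B B   (applied B -> b)
  Step 7: a b B B B  =>  a b B B B B   (applied B -> B B)
  Step 8: a b B B B B  =>  a b b B B B   (applied B -> b)
  Step 9: a b b B B B  =>  a b b b B B   (applied B -> b)
  Step 10: a b b b B B  =>  a b b b B B B   (applied B -> B B)
  Step 11: a b b b B B B  =>  a b b b b B B   (applied B -> b)
  Step 12: a b b b b B B  =>  a b b b b b B   (applied B -> b)
  Step 13: a b b b b b B  =>  a b b b b b B B   (applied B -> B B)
  Step 14: a b b b b b B B  =>  a b b b b b B B B   (applied B -> B B)
  Step 15: a b b b b b B B B  =>  a b b b b b b B B   (applied B -> b)
  Step 16: a b b b b b b B B  =>  a b b b b b b B B B   (applied B -> B B)
  Step 17: a b b b b b b B B B  =>  a b b b b b b b B B   (applied B -> b)
  Step 18: a b b b b b b b B B  =>  a b b b b b b b b B   (applied B -> b)
  Step 19: a b b b b b b b b B  =>  a b b b b b b b b b   (applied B -> b)
Final yield: a b b b b b b b b b
Total rewrite steps: 19

19


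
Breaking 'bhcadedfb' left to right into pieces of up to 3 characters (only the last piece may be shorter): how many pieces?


'bhcadedfb' has 9 characters.
Chunking with max size 3:
  Chunk 1: 'bhc' (positions 0-2)
  Chunk 2: 'ade' (positions 3-5)
  Chunk 3: 'dfb' (positions 6-8)
Total chunks: ceil(9 / 3) = 3

3


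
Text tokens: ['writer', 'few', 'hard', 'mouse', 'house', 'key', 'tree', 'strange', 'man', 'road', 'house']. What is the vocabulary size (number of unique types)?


Listing all tokens and tracking unique types:
  Token 1: 'writer' -> NEW (unique so far: 1)
  Token 2: 'few' -> NEW (unique so far: 2)
  Token 3: 'hard' -> NEW (unique so far: 3)
  Token 4: 'mouse' -> NEW (unique so far: 4)
  Token 5: 'house' -> NEW (unique so far: 5)
  Token 6: 'key' -> NEW (unique so far: 6)
  Token 7: 'tree' -> NEW (unique so far: 7)
  Token 8: 'strange' -> NEW (unique so far: 8)
  Token 9: 'man' -> NEW (unique so far: 9)
  Token 10: 'road' -> NEW (unique so far: 10)
  Token 11: 'house' -> duplicate (unique so far: 10)
Unique types: ('few', 'hard', 'house', 'key', 'man', 'mouse', 'road', 'strange', 'tree', 'writer')
Vocabulary size: 10

10


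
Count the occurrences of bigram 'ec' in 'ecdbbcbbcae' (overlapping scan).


Scanning 'ecdbbcbbcae' for bigram 'ec':
  Position 0: 'ec' -> MATCH
  Position 1: 'cd' -> no
  Position 2: 'db' -> no
  Position 3: 'bb' -> no
  Position 4: 'bc' -> no
  Position 5: 'cb' -> no
  Position 6: 'bb' -> no
  Position 7: 'bc' -> no
  Position 8: 'ca' -> no
  Position 9: 'ae' -> no
Total matches: 1

1


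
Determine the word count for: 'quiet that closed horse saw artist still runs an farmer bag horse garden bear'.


Counting words by splitting on spaces:
  Word 1: 'quiet'
  Word 2: 'that'
  Word 3: 'closed'
  Word 4: 'horse'
  Word 5: 'saw'
  Word 6: 'artist'
  Word 7: 'still'
  Word 8: 'runs'
  Word 9: 'an'
  Word 10: 'farmer'
  Word 11: 'bag'
  Word 12: 'horse'
  Word 13: 'garden'
  Word 14: 'bear'
Total words: 14

14


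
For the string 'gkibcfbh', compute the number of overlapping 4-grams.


String 'gkibcfbh' has length L = 8.
Number of overlapping n-grams = L - n + 1
Substituting: 8 - 4 + 1 = 5

5


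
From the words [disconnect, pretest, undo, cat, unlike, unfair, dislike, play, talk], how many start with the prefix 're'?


Checking each word for prefix 're':
  'disconnect' -> no (count: 0)
  'pretest' -> no (count: 0)
  'undo' -> no (count: 0)
  'cat' -> no (count: 0)
  'unlike' -> no (count: 0)
  'unfair' -> no (count: 0)
  'dislike' -> no (count: 0)
  'play' -> no (count: 0)
  'talk' -> no (count: 0)
Total with prefix 're': 0

0


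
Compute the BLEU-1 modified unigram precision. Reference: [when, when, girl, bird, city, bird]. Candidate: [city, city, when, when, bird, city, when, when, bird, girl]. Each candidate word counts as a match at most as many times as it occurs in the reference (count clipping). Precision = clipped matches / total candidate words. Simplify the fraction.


Reference word counts: {'bird': 2, 'city': 1, 'girl': 1, 'when': 2}
Checking each candidate word (with clipping):
  'city' -> in reference (ref count 1, used 1/1) -> match (matches: 1)
  'city' -> ref count 1 already used up (1/1) -> clipped, no match (matches: 1)
  'when' -> in reference (ref count 2, used 1/2) -> match (matches: 2)
  'when' -> in reference (ref count 2, used 2/2) -> match (matches: 3)
  'bird' -> in reference (ref count 2, used 1/2) -> match (matches: 4)
  'city' -> ref count 1 already used up (1/1) -> clipped, no match (matches: 4)
  'when' -> ref count 2 already used up (2/2) -> clipped, no match (matches: 4)
  'when' -> ref count 2 already used up (2/2) -> clipped, no match (matches: 4)
  'bird' -> in reference (ref count 2, used 2/2) -> match (matches: 5)
  'girl' -> in reference (ref count 1, used 1/1) -> match (matches: 6)
Clipped matches: 6, Candidate length: 10
Precision = 6/10 = 3/5

3/5


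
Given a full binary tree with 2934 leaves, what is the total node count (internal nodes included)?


Leaf nodes (terminals): 2934
Internal nodes = n - 1 = 2934 - 1 = 2933
Total = leaves + internal = 2934 + 2933 = 5867

5867


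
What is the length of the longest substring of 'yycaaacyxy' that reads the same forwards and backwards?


Scanning 'yycaaacyxy' for palindromic substrings.
Substring at positions 1-7: 'ycaaacy'.
Check: reverse('ycaaacy') = 'ycaaacy' -> palindrome confirmed.
Neighbouring characters ('y' / 'x') break symmetry, so it cannot extend further.
No longer palindromic substring exists; longest length = 7

7


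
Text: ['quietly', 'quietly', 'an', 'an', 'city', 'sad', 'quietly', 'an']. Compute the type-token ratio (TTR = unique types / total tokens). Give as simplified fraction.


Tokens: 8
Unique types: ('an', 'city', 'quietly', 'sad') = 4
TTR = 4/8
Simplify: divide both by 4 -> 1/2
TTR = 1/2

1/2


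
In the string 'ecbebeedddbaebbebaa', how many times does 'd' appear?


Scanning 'ecbebeedddbaebbebaa' for 'd':
  Position 7: 'd' -> MATCH (count: 1)
  Position 8: 'd' -> MATCH (count: 2)
  Position 9: 'd' -> MATCH (count: 3)
Total occurrences of 'd': 3

3


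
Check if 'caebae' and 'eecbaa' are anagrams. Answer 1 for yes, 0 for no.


Sort characters of 'caebae': 'aabcee'
Sort characters of 'eecbaa': 'aabcee'
Sorted forms match -> they ARE anagrams
Result: 1

1


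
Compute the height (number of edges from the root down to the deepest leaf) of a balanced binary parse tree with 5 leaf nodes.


In a balanced binary tree with n leaves the deepest leaf is ceil(log2(n)) edges below the root.
log2(5) = 2.3219
ceil(2.3219) = 3
height (edges) = 3

3


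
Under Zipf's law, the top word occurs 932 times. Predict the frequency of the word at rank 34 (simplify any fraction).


Zipf's law: freq(rank) = f1 / rank
f1 = 932, rank = 34
freq = 932 / 34
GCD(932, 34) = 2
Simplified: 466/17

466/17


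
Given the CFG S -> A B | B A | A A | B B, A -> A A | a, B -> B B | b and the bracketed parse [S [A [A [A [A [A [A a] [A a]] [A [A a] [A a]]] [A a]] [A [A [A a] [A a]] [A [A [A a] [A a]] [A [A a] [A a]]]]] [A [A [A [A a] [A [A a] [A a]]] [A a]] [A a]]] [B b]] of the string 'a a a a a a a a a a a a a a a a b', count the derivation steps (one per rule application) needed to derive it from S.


Every bracketed nonterminal node [X ...] in the tree is produced by exactly one rule application.
Reading the tree off as a leftmost derivation:
  Step 1: S  =>  A B   (applied S -> A B)
  Step 2: A B  =>  A A B   (applied A -> A A)
  Step 3: A A B  =>  A A A B   (applied A -> A A)
  Step 4: A A A B  =>  A A A A B   (applied A -> A A)
  Step 5: A A A A B  =>  A A A A A B   (applied A -> A A)
  Step 6: A A A A A B  =>  A A A A A A B   (applied A -> A A)
  Step 7: A A A A A A B  =>  a A A A A A B   (applied A -> a)
  Step 8: a A A A A A B  =>  a a A A A A B   (applied A -> a)
  Step 9: a a A A A A B  =>  a a A A A A A B   (applied A -> A A)
  Step 10: a a A A A A A B  =>  a a a A A A A B   (applied A -> a)
  Step 11: a a a A A A A B  =>  a a a a A A A B   (applied A -> a)
  Step 12: a a a a A A A B  =>  a a a a a A A B   (applied A -> a)
  Step 13: a a a a a A A B  =>  a a a a a A A A B   (applied A -> A A)
  Step 14: a a a a a A A A B  =>  a a a a a A A A A B   (applied A -> A A)
  Step 15: a a a a a A A A A B  =>  a a a a a a A A A B   (applied A -> a)
  Step 16: a a a a a a A A A B  =>  a a a a a a a A A B   (applied A -> a)
  Step 17: a a a a a a a A A B  =>  a a a a a a a A A A B   (applied A -> A A)
  Step 18: a a a a a a a A A A B  =>  a a a a a a a A A A A B   (applied A -> A A)
  Step 19: a a a a a a a A A A A B  =>  a a a a a a a a A A A B   (applied A -> a)
  Step 20: a a a a a a a a A A A B  =>  a a a a a a a a a A A B   (applied A -> a)
  Step 21: a a a a a a a a a A A B  =>  a a a a a a a a a A A A B   (applied A -> A A)
  Step 22: a a a a a a a a a A A A B  =>  a a a a a a a a a a A A B   (applied A -> a)
  Step 23: a a a a a a a a a a A A B  =>  a a a a a a a a a a a A B   (applied A -> a)
  Step 24: a a a a a a a a a a a A B  =>  a a a a a a a a a a a A A B   (applied A -> A A)
  Step 25: a a a a a a a a a a a A A B  =>  a a a a a a a a a a a A A A B   (applied A -> A A)
  Step 26: a a a a a a a a a a a A A A B  =>  a a a a a a a a a a a A A A A B   (applied A -> A A)
  Step 27: a a a a a a a a a a a A A A A B  =>  a a a a a a a a a a a a A A A B   (applied A -> a)
  Step 28: a a a a a a a a a a a a A A A B  =>  a a a a a a a a a a a a A A A A B   (applied A -> A A)
  Step 29: a a a a a a a a a a a a A A A A B  =>  a a a a a a a a a a a a a A A A B   (applied A -> a)
  Step 30: a a a a a a a a a a a a a A A A B  =>  a a a a a a a a a a a a a a A A B   (applied A -> a)
  Step 31: a a a a a a a a a a a a a a A A B  =>  a a a a a a a a a a a a a a a A B   (applied A -> a)
  Step 32: a a a a a a a a a a a a a a a A B  =>  a a a a a a a a a a a a a a a a B   (applied A -> a)
  Step 33: a a a a a a a a a a a a a a a a B  =>  a a a a a a a a a a a a a a a a b   (applied B -> b)
Final yield: a a a a a a a a a a a a a a a a b
Total rewrite steps: 33

33


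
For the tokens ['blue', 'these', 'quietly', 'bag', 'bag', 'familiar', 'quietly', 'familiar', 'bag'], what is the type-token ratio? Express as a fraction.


Tokens: 9
Unique types: ('bag', 'blue', 'familiar', 'quietly', 'these') = 5
TTR = 5/9
Already in lowest terms.

5/9


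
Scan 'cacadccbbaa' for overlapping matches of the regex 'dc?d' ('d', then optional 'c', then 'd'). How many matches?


Pattern: dc?d means 'd', then optional 'c', then 'd'.
Scanning 'cacadccbbaa' position-by-position:
  Pos 0: window 'cac' -> no
  Pos 1: window 'aca' -> no
  Pos 2: window 'cad' -> no
  Pos 3: window 'adc' -> no
  Pos 4: window 'dcc' -> no
  Pos 5: window 'ccb' -> no
  Pos 6: window 'cbb' -> no
  Pos 7: window 'bba' -> no
  Pos 8: window 'baa' -> no
  Pos 9: window 'aa' -> no
  Pos 10: window 'a' -> no
Total matches: 0

0


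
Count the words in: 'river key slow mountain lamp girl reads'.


Counting words by splitting on spaces:
  Word 1: 'river'
  Word 2: 'key'
  Word 3: 'slow'
  Word 4: 'mountain'
  Word 5: 'lamp'
  Word 6: 'girl'
  Word 7: 'reads'
Total words: 7

7


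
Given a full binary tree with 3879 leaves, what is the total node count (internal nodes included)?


Leaf nodes (terminals): 3879
Internal nodes = n - 1 = 3879 - 1 = 3878
Total = leaves + internal = 3879 + 3878 = 7757

7757


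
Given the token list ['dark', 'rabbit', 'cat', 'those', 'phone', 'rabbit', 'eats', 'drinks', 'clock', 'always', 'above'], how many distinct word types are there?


Listing all tokens and tracking unique types:
  Token 1: 'dark' -> NEW (unique so far: 1)
  Token 2: 'rabbit' -> NEW (unique so far: 2)
  Token 3: 'cat' -> NEW (unique so far: 3)
  Token 4: 'those' -> NEW (unique so far: 4)
  Token 5: 'phone' -> NEW (unique so far: 5)
  Token 6: 'rabbit' -> duplicate (unique so far: 5)
  Token 7: 'eats' -> NEW (unique so far: 6)
  Token 8: 'drinks' -> NEW (unique so far: 7)
  Token 9: 'clock' -> NEW (unique so far: 8)
  Token 10: 'always' -> NEW (unique so far: 9)
  Token 11: 'above' -> NEW (unique so far: 10)
Unique types: ('above', 'always', 'cat', 'clock', 'dark', 'drinks', 'eats', 'phone', 'rabbit', 'those')
Vocabulary size: 10

10


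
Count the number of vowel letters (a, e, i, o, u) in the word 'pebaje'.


Scanning each character of 'pebaje':
  Position 1: 'p' -> consonant (running count: 0)
  Position 2: 'e' -> vowel (running count: 1)
  Position 3: 'b' -> consonant (running count: 1)
  Position 4: 'a' -> vowel (running count: 2)
  Position 5: 'j' -> consonant (running count: 2)
  Position 6: 'e' -> vowel (running count: 3)
Total vowels: 3

3


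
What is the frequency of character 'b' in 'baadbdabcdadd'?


Scanning 'baadbdabcdadd' for 'b':
  Position 0: 'b' -> MATCH (count: 1)
  Position 4: 'b' -> MATCH (count: 2)
  Position 7: 'b' -> MATCH (count: 3)
Total occurrences of 'b': 3

3


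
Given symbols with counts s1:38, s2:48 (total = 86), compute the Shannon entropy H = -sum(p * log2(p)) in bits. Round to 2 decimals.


Computing entropy H = -sum(p_i * log2(p_i)):
  s1: p = 38/86 = 0.4419, -p*log2(p) = 0.5207
  s2: p = 48/86 = 0.5581, -p*log2(p) = 0.4696
H = sum of terms = 0.9903
Rounded to 2 decimals: 0.99

0.99


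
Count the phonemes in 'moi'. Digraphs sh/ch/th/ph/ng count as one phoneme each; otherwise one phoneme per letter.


Parsing 'moi' greedily, digraphs first:
  'm' -> consonant phoneme (phonemes so far: 1)
  'o' -> vowel phoneme (phonemes so far: 2)
  'i' -> vowel phoneme (phonemes so far: 3)
Total phonemes: 3

3


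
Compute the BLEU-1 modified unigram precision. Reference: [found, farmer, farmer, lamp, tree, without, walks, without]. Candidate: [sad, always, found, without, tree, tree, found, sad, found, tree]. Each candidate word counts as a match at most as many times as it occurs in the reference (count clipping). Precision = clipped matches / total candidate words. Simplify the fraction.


Reference word counts: {'farmer': 2, 'found': 1, 'lamp': 1, 'tree': 1, 'walks': 1, 'without': 2}
Checking each candidate word (with clipping):
  'sad' -> not in reference -> no match (matches: 0)
  'always' -> not in reference -> no match (matches: 0)
  'found' -> in reference (ref count 1, used 1/1) -> match (matches: 1)
  'without' -> in reference (ref count 2, used 1/2) -> match (matches: 2)
  'tree' -> in reference (ref count 1, used 1/1) -> match (matches: 3)
  'tree' -> ref count 1 already used up (1/1) -> clipped, no match (matches: 3)
  'found' -> ref count 1 already used up (1/1) -> clipped, no match (matches: 3)
  'sad' -> not in reference -> no match (matches: 3)
  'found' -> ref count 1 already used up (1/1) -> clipped, no match (matches: 3)
  'tree' -> ref count 1 already used up (1/1) -> clipped, no match (matches: 3)
Clipped matches: 3, Candidate length: 10
Precision = 3/10

3/10


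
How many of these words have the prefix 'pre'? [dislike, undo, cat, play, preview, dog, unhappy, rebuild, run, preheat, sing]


Checking each word for prefix 'pre':
  'dislike' -> no (count: 0)
  'undo' -> no (count: 0)
  'cat' -> no (count: 0)
  'play' -> no (count: 0)
  'preview' -> YES, starts with 'pre' (count: 1)
  'dog' -> no (count: 1)
  'unhappy' -> no (count: 1)
  'rebuild' -> no (count: 1)
  'run' -> no (count: 1)
  'preheat' -> YES, starts with 'pre' (count: 2)
  'sing' -> no (count: 2)
Total with prefix 'pre': 2

2


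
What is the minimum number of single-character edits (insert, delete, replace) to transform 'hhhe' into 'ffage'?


Building DP table for s1='hhhe' (len 4) and s2='ffage' (len 5):
       f  f  a  g  e
    0  1  2  3  4  5
  h 1  1  2  3  4  5
  h 2  2  2  3  4  5
  h 3  3  3  3  4  5
  e 4  4  4  4  4  4
Edit distance = dp[4][5] = 4

4


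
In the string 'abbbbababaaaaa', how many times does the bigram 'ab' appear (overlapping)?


Scanning 'abbbbababaaaaa' for bigram 'ab':
  Position 0: 'ab' -> MATCH
  Position 1: 'bb' -> no
  Position 2: 'bb' -> no
  Position 3: 'bb' -> no
  Position 4: 'ba' -> no
  Position 5: 'ab' -> MATCH
  Position 6: 'ba' -> no
  Position 7: 'ab' -> MATCH
  Position 8: 'ba' -> no
  Position 9: 'aa' -> no
  Position 10: 'aa' -> no
  Position 11: 'aa' -> no
  Position 12: 'aa' -> no
Total matches: 3

3


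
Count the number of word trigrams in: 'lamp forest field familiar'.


Word trigrams from [4] words:
  Trigram 1: (lamp forest field)
  Trigram 2: (forest field familiar)
Total word trigrams: 4 - 2 = 2

2


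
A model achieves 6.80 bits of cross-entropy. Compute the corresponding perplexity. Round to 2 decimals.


Perplexity formula: PP = 2^H
H = 6.80
PP = 2^6.80
Decompose: 2^6.80 = 2^6 * 2^0.80
2^6 = 64, 2^0.80 ~ 1.7411011
PP ~ 64 * 1.7411011 = 111.4304704
Rounded to 2 decimals: 111.43

111.43


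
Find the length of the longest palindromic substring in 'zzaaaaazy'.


Scanning 'zzaaaaazy' for palindromic substrings.
Substring at positions 1-7: 'zaaaaaz'.
Check: reverse('zaaaaaz') = 'zaaaaaz' -> palindrome confirmed.
Neighbouring characters ('z' / 'y') break symmetry, so it cannot extend further.
No longer palindromic substring exists; longest length = 7

7


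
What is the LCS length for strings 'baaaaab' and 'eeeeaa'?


DP table for LCS of 'baaaaab' and 'eeeeaa':
       e  e  e  e  a  a
    0  0  0  0  0  0  0
  b 0  0  0  0  0  0  0
  a 0  0  0  0  0  1  1
  a 0  0  0  0  0  1  2
  a 0  0  0  0  0  1  2
  a 0  0  0  0  0  1  2
  a 0  0  0  0  0  1  2
  b 0  0  0  0  0  1  2
LCS: 'aa'
LCS length = 2

2


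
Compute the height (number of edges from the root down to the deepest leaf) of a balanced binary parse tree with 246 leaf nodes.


In a balanced binary tree with n leaves the deepest leaf is ceil(log2(n)) edges below the root.
log2(246) = 7.9425
ceil(7.9425) = 8
height (edges) = 8

8


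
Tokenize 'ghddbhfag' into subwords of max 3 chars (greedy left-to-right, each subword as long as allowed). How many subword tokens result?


'ghddbhfag' has 9 characters.
Chunking with max size 3:
  Chunk 1: 'ghd' (positions 0-2)
  Chunk 2: 'dbh' (positions 3-5)
  Chunk 3: 'fag' (positions 6-8)
Total chunks: ceil(9 / 3) = 3

3


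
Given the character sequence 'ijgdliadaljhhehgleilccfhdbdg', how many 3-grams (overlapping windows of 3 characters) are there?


String 'ijgdliadaljhhehgleilccfhdbdg' has length L = 28.
Number of overlapping n-grams = L - n + 1
Substituting: 28 - 3 + 1 = 26

26


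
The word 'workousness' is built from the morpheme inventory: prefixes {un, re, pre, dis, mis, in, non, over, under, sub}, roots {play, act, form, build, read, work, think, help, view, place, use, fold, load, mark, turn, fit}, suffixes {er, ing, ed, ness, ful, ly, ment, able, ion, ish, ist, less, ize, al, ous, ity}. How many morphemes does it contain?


Segmenting 'workousness' against the inventory:
  'work' -> root (morpheme 1)
  'ous' -> suffix (morpheme 2)
  'ness' -> suffix (morpheme 3)
Total morphemes: 3

3


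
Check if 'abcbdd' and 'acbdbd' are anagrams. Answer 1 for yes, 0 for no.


Sort characters of 'abcbdd': 'abbcdd'
Sort characters of 'acbdbd': 'abbcdd'
Sorted forms match -> they ARE anagrams
Result: 1

1


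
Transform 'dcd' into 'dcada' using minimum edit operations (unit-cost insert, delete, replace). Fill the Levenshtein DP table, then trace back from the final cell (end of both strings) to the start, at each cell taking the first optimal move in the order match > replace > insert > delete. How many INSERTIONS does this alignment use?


Edit distance = 2. Backtracking from cell (3, 5) with preference match > replace > insert > delete,
then listing the resulting alignment 'dcd' -> 'dcada' left to right:
  Step 1: keep 'd'
  Step 2: keep 'c'
  Step 3: insert 'a' [insertion #1]
  Step 4: keep 'd'
  Step 5: insert 'a' [insertion #2]
Total insertions: 2

2


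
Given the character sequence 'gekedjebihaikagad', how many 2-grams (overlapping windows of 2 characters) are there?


String 'gekedjebihaikagad' has length L = 17.
Number of overlapping n-grams = L - n + 1
Substituting: 17 - 2 + 1 = 16

16


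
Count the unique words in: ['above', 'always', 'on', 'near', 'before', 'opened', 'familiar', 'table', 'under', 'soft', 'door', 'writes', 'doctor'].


Listing all tokens and tracking unique types:
  Token 1: 'above' -> NEW (unique so far: 1)
  Token 2: 'always' -> NEW (unique so far: 2)
  Token 3: 'on' -> NEW (unique so far: 3)
  Token 4: 'near' -> NEW (unique so far: 4)
  Token 5: 'before' -> NEW (unique so far: 5)
  Token 6: 'opened' -> NEW (unique so far: 6)
  Token 7: 'familiar' -> NEW (unique so far: 7)
  Token 8: 'table' -> NEW (unique so far: 8)
  Token 9: 'under' -> NEW (unique so far: 9)
  Token 10: 'soft' -> NEW (unique so far: 10)
  Token 11: 'door' -> NEW (unique so far: 11)
  Token 12: 'writes' -> NEW (unique so far: 12)
  Token 13: 'doctor' -> NEW (unique so far: 13)
Unique types: ('above', 'always', 'before', 'doctor', 'door', 'familiar', 'near', 'on', 'opened', 'soft', 'table', 'under', 'writes')
Vocabulary size: 13

13


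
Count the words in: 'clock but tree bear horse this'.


Counting words by splitting on spaces:
  Word 1: 'clock'
  Word 2: 'but'
  Word 3: 'tree'
  Word 4: 'bear'
  Word 5: 'horse'
  Word 6: 'this'
Total words: 6

6


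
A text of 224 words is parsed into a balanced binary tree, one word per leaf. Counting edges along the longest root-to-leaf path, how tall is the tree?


In a balanced binary tree with n leaves the deepest leaf is ceil(log2(n)) edges below the root.
log2(224) = 7.8074
ceil(7.8074) = 8
height (edges) = 8

8


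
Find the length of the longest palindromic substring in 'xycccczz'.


Scanning 'xycccczz' for palindromic substrings.
Substring at positions 2-5: 'cccc'.
Check: reverse('cccc') = 'cccc' -> palindrome confirmed.
Neighbouring characters ('y' / 'z') break symmetry, so it cannot extend further.
No longer palindromic substring exists; longest length = 4

4


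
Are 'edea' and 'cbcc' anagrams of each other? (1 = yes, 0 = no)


Sort characters of 'edea': 'adee'
Sort characters of 'cbcc': 'bccc'
Sorted forms differ -> they are NOT anagrams
Result: 0

0


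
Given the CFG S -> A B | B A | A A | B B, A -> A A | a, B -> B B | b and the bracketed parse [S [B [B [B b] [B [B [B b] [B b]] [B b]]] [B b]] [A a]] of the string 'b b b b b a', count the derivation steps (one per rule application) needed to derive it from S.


Every bracketed nonterminal node [X ...] in the tree is produced by exactly one rule application.
Reading the tree off as a leftmost derivation:
  Step 1: S  =>  B A   (applied S -> B A)
  Step 2: B A  =>  B B A   (applied B -> B B)
  Step 3: B B A  =>  B B B A   (applied B -> B B)
  Step 4: B B B A  =>  b B B A   (applied B -> b)
  Step 5: b B B A  =>  b B B B A   (applied B -> B B)
  Step 6: b B B B A  =>  b B B B B A   (applied B -> B B)
  Step 7: b B B B B A  =>  b b B B B A   (applied B -> b)
  Step 8: b b B B B A  =>  b b b B B A   (applied B -> b)
  Step 9: b b b B B A  =>  b b b b B A   (applied B -> b)
  Step 10: b b b b B A  =>  b b b b b A   (applied B -> b)
  Step 11: b b b b b A  =>  b b b b b a   (applied A -> a)
Final yield: b b b b b a
Total rewrite steps: 11

11


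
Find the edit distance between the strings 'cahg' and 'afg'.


Building DP table for s1='cahg' (len 4) and s2='afg' (len 3):
       a  f  g
    0  1  2  3
  c 1  1  2  3
  a 2  1  2  3
  h 3  2  2  3
  g 4  3  3  2
Edit distance = dp[4][3] = 2

2


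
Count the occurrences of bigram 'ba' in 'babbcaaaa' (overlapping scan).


Scanning 'babbcaaaa' for bigram 'ba':
  Position 0: 'ba' -> MATCH
  Position 1: 'ab' -> no
  Position 2: 'bb' -> no
  Position 3: 'bc' -> no
  Position 4: 'ca' -> no
  Position 5: 'aa' -> no
  Position 6: 'aa' -> no
  Position 7: 'aa' -> no
Total matches: 1

1


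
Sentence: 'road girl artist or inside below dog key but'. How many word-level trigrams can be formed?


Word trigrams from [9] words:
  Trigram 1: (road girl artist)
  Trigram 2: (girl artist or)
  Trigram 3: (artist or inside)
  Trigram 4: (or inside below)
  Trigram 5: (inside below dog)
  Trigram 6: (below dog key)
  Trigram 7: (dog key but)
Total word trigrams: 9 - 2 = 7

7


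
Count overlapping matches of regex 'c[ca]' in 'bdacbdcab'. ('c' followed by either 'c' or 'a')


Pattern: c[ca] means 'c' followed by either 'c' or 'a'.
Scanning 'bdacbdcab' position-by-position:
  Pos 0: window 'bd' -> no
  Pos 1: window 'da' -> no
  Pos 2: window 'ac' -> no
  Pos 3: window 'cb' -> no
  Pos 4: window 'bd' -> no
  Pos 5: window 'dc' -> no
  Pos 6: window 'ca' -> MATCH
  Pos 7: window 'ab' -> no
  Pos 8: window 'b' -> no
Total matches: 1

1


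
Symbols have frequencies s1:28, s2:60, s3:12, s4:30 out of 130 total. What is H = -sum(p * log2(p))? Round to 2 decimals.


Computing entropy H = -sum(p_i * log2(p_i)):
  s1: p = 28/130 = 0.2154, -p*log2(p) = 0.4771
  s2: p = 60/130 = 0.4615, -p*log2(p) = 0.5148
  s3: p = 12/130 = 0.0923, -p*log2(p) = 0.3173
  s4: p = 30/130 = 0.2308, -p*log2(p) = 0.4882
H = sum of terms = 1.7974
Rounded to 2 decimals: 1.80

1.80


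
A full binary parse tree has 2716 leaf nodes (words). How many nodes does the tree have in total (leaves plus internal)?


Leaf nodes (terminals): 2716
Internal nodes = n - 1 = 2716 - 1 = 2715
Total = leaves + internal = 2716 + 2715 = 5431

5431


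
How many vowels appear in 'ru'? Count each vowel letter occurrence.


Scanning each character of 'ru':
  Position 1: 'r' -> consonant (running count: 0)
  Position 2: 'u' -> vowel (running count: 1)
Total vowels: 1

1


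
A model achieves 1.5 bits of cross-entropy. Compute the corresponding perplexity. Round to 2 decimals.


Perplexity formula: PP = 2^H
H = 1.5
PP = 2^1.5
Decompose: 2^1.5 = 2^1 * 2^0.5 = 2^1 * sqrt(2)
2^1 = 2, sqrt(2) ~ 1.4142136
PP ~ 2 * 1.4142136 = 2.8284272
Rounded to 2 decimals: 2.83

2.83


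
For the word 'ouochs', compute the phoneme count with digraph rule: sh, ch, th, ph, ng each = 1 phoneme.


Parsing 'ouochs' greedily, digraphs first:
  'o' -> vowel phoneme (phonemes so far: 1)
  'u' -> vowel phoneme (phonemes so far: 2)
  'o' -> vowel phoneme (phonemes so far: 3)
  'ch' -> digraph (1 consonant phoneme) (phonemes so far: 4)
  's' -> consonant phoneme (phonemes so far: 5)
Total phonemes: 5

5


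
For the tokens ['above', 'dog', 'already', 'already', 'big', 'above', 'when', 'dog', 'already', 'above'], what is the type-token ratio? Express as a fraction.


Tokens: 10
Unique types: ('above', 'already', 'big', 'dog', 'when') = 5
TTR = 5/10
Simplify: divide both by 5 -> 1/2
TTR = 1/2

1/2


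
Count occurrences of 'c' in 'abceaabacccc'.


Scanning 'abceaabacccc' for 'c':
  Position 2: 'c' -> MATCH (count: 1)
  Position 8: 'c' -> MATCH (count: 2)
  Position 9: 'c' -> MATCH (count: 3)
  Position 10: 'c' -> MATCH (count: 4)
  Position 11: 'c' -> MATCH (count: 5)
Total occurrences of 'c': 5

5


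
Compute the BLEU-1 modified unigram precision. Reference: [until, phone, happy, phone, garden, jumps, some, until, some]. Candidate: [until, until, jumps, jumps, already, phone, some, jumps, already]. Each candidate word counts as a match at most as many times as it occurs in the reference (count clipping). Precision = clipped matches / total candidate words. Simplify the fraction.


Reference word counts: {'garden': 1, 'happy': 1, 'jumps': 1, 'phone': 2, 'some': 2, 'until': 2}
Checking each candidate word (with clipping):
  'until' -> in reference (ref count 2, used 1/2) -> match (matches: 1)
  'until' -> in reference (ref count 2, used 2/2) -> match (matches: 2)
  'jumps' -> in reference (ref count 1, used 1/1) -> match (matches: 3)
  'jumps' -> ref count 1 already used up (1/1) -> clipped, no match (matches: 3)
  'already' -> not in reference -> no match (matches: 3)
  'phone' -> in reference (ref count 2, used 1/2) -> match (matches: 4)
  'some' -> in reference (ref count 2, used 1/2) -> match (matches: 5)
  'jumps' -> ref count 1 already used up (1/1) -> clipped, no match (matches: 5)
  'already' -> not in reference -> no match (matches: 5)
Clipped matches: 5, Candidate length: 9
Precision = 5/9

5/9


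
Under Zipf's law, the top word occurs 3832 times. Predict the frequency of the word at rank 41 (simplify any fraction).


Zipf's law: freq(rank) = f1 / rank
f1 = 3832, rank = 41
freq = 3832 / 41
GCD(3832, 41) = 1
Simplified: 3832/41

3832/41


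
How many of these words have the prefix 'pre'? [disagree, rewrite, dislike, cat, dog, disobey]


Checking each word for prefix 'pre':
  'disagree' -> no (count: 0)
  'rewrite' -> no (count: 0)
  'dislike' -> no (count: 0)
  'cat' -> no (count: 0)
  'dog' -> no (count: 0)
  'disobey' -> no (count: 0)
Total with prefix 'pre': 0

0


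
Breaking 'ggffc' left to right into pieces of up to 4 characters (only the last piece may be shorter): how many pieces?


'ggffc' has 5 characters.
Chunking with max size 4:
  Chunk 1: 'ggff' (positions 0-3)
  Chunk 2: 'c' (positions 4-4)
Total chunks: ceil(5 / 4) = 2

2


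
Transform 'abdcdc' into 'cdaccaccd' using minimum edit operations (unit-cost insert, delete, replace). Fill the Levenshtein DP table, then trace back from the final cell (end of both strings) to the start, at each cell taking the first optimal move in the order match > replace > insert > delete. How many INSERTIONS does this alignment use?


Edit distance = 7. Backtracking from cell (6, 9) with preference match > replace > insert > delete,
then listing the resulting alignment 'abdcdc' -> 'cdaccaccd' left to right:
  Step 1: insert 'c' [insertion #1]
  Step 2: insert 'd' [insertion #2]
  Step 3: keep 'a'
  Step 4: insert 'c' [insertion #3]
  Step 5: replace b->c
  Step 6: replace d->a
  Step 7: keep 'c'
  Step 8: replace d->c
  Step 9: replace c->d
Total insertions: 3

3


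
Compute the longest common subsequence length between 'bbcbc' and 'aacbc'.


DP table for LCS of 'bbcbc' and 'aacbc':
       a  a  c  b  c
    0  0  0  0  0  0
  b 0  0  0  0  1  1
  b 0  0  0  0  1  1
  c 0  0  0  1  1  2
  b 0  0  0  1  2  2
  c 0  0  0  1  2  3
LCS: 'cbc'
LCS length = 3

3


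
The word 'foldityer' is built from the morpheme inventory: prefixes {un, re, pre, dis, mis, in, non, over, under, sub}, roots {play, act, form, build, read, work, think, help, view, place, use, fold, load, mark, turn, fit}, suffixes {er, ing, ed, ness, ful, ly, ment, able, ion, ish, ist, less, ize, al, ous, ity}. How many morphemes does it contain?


Segmenting 'foldityer' against the inventory:
  'fold' -> root (morpheme 1)
  'ity' -> suffix (morpheme 2)
  'er' -> suffix (morpheme 3)
Total morphemes: 3

3
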